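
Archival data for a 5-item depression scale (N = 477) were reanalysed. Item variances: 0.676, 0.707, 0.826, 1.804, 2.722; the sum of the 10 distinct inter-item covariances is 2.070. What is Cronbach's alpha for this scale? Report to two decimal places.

sum of item variances = 0.676 + 0.707 + 0.826 + 1.804 + 2.722 = 6.735
Sum of distinct covariances = 2.070
σ²_total = sum of item variances + 2·Σcov = 6.735 + 2 × 2.070 = 10.875
α = (5/4)·(1 − 6.735/10.875) = 0.48

α = 0.48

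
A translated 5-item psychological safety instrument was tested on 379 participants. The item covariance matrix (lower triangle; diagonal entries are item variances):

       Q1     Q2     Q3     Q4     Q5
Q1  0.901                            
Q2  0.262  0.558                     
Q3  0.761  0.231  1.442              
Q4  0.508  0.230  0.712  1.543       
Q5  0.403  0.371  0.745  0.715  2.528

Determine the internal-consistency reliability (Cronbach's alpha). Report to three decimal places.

Cronbach's alpha = 0.733

ΣVar(i) = 0.901 + 0.558 + 1.442 + 1.543 + 2.528 = 6.972
Sum of off-diagonal covariances = 4.938
total variance = 6.972 + 2 × 4.938 = 16.848
α = (k/(k−1))·(1 − ΣVar(i)/total variance) = (5/4)·(1 − 6.972/16.848) = 0.733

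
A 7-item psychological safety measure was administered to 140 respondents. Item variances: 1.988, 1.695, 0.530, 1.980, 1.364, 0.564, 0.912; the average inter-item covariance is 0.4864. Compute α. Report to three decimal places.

α = 0.809

ΣVar(i) = 1.988 + 1.695 + 0.530 + 1.980 + 1.364 + 0.564 + 0.912 = 9.033
Sum of the 21 distinct covariances = 21 × 0.4864 = 10.2144
total variance = ΣVar(i) + 2·Σcov = 9.033 + 2 × 10.2144 = 29.4618
α = (7/6)·(1 − 9.033/29.4618) = 0.809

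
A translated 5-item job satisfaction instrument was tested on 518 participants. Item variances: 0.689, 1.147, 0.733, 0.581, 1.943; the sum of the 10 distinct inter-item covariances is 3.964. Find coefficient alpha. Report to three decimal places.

Σσᵢ² = 0.689 + 1.147 + 0.733 + 0.581 + 1.943 = 5.093
Sum of distinct covariances = 3.964
σ²_total = Σσᵢ² + 2·Σcov = 5.093 + 2 × 3.964 = 13.021
α = (5/4)·(1 − 5.093/13.021) = 0.761

α = 0.761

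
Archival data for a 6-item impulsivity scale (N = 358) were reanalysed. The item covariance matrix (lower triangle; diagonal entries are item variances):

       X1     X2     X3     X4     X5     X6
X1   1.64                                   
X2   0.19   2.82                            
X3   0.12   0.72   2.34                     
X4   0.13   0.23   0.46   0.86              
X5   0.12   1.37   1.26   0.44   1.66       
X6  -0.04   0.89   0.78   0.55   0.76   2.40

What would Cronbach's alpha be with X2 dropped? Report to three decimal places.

Cronbach's alpha = 0.634

Remaining items: X1, X3, X4, X5, X6 (k = 5).
Σσᵢ² = 1.64 + 2.34 + 0.86 + 1.66 + 2.40 = 8.90
σ²_total = 8.90 + 2 × 4.58 = 18.06
α (item deleted) = (5/4)·(1 − 8.90/18.06) = 0.634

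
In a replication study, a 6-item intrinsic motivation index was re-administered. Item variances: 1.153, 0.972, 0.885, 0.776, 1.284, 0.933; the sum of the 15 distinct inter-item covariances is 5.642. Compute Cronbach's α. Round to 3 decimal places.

Cronbach's α = 0.783

ΣVar(i) = 1.153 + 0.972 + 0.885 + 0.776 + 1.284 + 0.933 = 6.003
Sum of distinct covariances = 5.642
total variance = ΣVar(i) + 2·Σcov = 6.003 + 2 × 5.642 = 17.287
α = (6/5)·(1 − 6.003/17.287) = 0.783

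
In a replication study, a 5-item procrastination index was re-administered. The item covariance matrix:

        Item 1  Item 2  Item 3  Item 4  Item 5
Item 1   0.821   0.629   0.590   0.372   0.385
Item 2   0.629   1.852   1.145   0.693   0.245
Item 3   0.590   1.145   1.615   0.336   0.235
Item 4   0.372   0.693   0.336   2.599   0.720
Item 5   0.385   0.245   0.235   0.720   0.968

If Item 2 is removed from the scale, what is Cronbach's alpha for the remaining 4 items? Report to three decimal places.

Remaining items: Item 1, Item 3, Item 4, Item 5 (k = 4).
sum of item variances = 0.821 + 1.615 + 2.599 + 0.968 = 6.003
σ²_T = 6.003 + 2 × 2.638 = 11.279
α (item deleted) = (4/3)·(1 − 6.003/11.279) = 0.624

Cronbach's alpha = 0.624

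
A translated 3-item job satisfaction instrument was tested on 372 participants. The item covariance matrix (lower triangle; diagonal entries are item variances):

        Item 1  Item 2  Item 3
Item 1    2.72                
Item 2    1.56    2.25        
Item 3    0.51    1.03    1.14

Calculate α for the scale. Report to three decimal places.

sum of item variances = 2.72 + 2.25 + 1.14 = 6.11
Σ_{i<j} σ_ij = 3.10
total variance = 6.11 + 2 × 3.10 = 12.31
α = (k/(k−1))·(1 − sum of item variances/total variance) = (3/2)·(1 − 6.11/12.31) = 0.755

α = 0.755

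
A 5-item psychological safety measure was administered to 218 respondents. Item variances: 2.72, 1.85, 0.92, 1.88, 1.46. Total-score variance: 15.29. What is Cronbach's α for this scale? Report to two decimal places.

Σσ²ᵢ = 2.72 + 1.85 + 0.92 + 1.88 + 1.46 = 8.83
α = (k/(k−1))·(1 − Σσ²ᵢ/total variance) = (5/4)·(1 − 8.83/15.29) = 0.53

Cronbach's α = 0.53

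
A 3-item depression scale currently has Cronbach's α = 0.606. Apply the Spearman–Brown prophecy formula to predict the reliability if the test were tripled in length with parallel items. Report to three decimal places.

predicted reliability = 0.822

Length factor m = 3
α' = m·α / (1 + (m−1)·α)
   = 3 × 0.606 / (1 + (3 − 1) × 0.606)
   = 1.8180 / 2.2120 = 0.822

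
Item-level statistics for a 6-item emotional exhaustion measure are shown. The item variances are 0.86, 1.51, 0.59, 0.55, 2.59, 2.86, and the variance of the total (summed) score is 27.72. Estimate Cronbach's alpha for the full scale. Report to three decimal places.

α = 0.812

Σσ²ᵢ = 0.86 + 1.51 + 0.59 + 0.55 + 2.59 + 2.86 = 8.96
α = (k/(k−1))·(1 − Σσ²ᵢ/total variance) = (6/5)·(1 − 8.96/27.72) = 0.812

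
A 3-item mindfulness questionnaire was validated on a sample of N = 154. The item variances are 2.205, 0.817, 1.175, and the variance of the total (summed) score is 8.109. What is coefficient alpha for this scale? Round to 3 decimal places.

coefficient alpha = 0.724

Σσ²ᵢ = 2.205 + 0.817 + 1.175 = 4.197
α = (k/(k−1))·(1 − Σσ²ᵢ/σ²_T) = (3/2)·(1 − 4.197/8.109) = 0.724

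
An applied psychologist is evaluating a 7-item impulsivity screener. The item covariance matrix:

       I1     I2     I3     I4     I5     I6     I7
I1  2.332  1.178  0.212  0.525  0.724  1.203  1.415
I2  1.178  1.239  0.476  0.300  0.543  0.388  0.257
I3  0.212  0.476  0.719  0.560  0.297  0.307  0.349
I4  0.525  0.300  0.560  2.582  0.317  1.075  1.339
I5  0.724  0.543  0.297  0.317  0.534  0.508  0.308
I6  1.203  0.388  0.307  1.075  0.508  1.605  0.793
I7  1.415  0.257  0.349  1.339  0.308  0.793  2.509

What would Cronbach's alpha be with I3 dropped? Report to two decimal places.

Remaining items: I1, I2, I4, I5, I6, I7 (k = 6).
Σσᵢ² = 2.332 + 1.239 + 2.582 + 0.534 + 1.605 + 2.509 = 10.801
total variance = 10.801 + 2 × 10.873 = 32.547
α (item deleted) = (6/5)·(1 − 10.801/32.547) = 0.80

Cronbach's alpha = 0.80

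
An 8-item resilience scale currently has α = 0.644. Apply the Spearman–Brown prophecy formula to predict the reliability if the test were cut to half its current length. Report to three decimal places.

Length factor m = 1/2
α' = m·α / (1 − (1−m)·α)
   = 1/2 × 0.644 / (1 − (1 − 1/2) × 0.644)
   = 0.3220 / 0.6780 = 0.475

predicted reliability = 0.475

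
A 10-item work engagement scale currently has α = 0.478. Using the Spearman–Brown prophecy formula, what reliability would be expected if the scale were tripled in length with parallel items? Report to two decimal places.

predicted reliability = 0.73

Length factor m = 3
α' = m·α / (1 + (m−1)·α)
   = 3 × 0.478 / (1 + (3 − 1) × 0.478)
   = 1.4340 / 1.9560 = 0.73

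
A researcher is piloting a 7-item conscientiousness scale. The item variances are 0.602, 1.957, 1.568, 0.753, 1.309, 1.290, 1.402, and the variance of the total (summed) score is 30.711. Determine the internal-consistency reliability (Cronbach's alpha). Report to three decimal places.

Σσ²ᵢ = 0.602 + 1.957 + 1.568 + 0.753 + 1.309 + 1.290 + 1.402 = 8.881
α = (k/(k−1))·(1 − Σσ²ᵢ/σ²_total) = (7/6)·(1 − 8.881/30.711) = 0.829

α = 0.829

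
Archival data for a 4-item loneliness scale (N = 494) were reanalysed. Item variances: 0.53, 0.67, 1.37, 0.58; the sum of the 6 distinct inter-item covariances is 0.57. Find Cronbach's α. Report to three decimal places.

Cronbach's α = 0.354

Σσᵢ² = 0.53 + 0.67 + 1.37 + 0.58 = 3.15
Sum of distinct covariances = 0.57
σ²_total = Σσᵢ² + 2·Σcov = 3.15 + 2 × 0.57 = 4.29
α = (4/3)·(1 − 3.15/4.29) = 0.354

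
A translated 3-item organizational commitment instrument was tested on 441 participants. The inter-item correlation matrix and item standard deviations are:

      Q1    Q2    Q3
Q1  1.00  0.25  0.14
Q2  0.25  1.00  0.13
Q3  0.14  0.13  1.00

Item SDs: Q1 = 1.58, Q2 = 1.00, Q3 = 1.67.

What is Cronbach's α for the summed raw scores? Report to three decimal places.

Cronbach's α = 0.357

Σσ²ᵢ = 1.58² + 1.00² + 1.67² = 6.2853
Covariances σ_ij = r_ij · s_i · s_j:
  σ(Q1,Q2) = 0.25 × 1.58 × 1.00 = 0.3950
  σ(Q1,Q3) = 0.14 × 1.58 × 1.67 = 0.3694
  σ(Q2,Q3) = 0.13 × 1.00 × 1.67 = 0.2171
σ²_T = Σσ²ᵢ + 2·Σσ_ij = 6.2853 + 2 × 0.9815 = 8.2483
α = (3/2)·(1 − 6.2853/8.2483) = 0.357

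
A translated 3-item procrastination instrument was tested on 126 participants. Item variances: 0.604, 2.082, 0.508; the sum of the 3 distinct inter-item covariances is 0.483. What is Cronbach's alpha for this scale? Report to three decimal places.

sum of item variances = 0.604 + 2.082 + 0.508 = 3.194
Sum of distinct covariances = 0.483
total variance = sum of item variances + 2·Σcov = 3.194 + 2 × 0.483 = 4.160
α = (3/2)·(1 − 3.194/4.160) = 0.348

α = 0.348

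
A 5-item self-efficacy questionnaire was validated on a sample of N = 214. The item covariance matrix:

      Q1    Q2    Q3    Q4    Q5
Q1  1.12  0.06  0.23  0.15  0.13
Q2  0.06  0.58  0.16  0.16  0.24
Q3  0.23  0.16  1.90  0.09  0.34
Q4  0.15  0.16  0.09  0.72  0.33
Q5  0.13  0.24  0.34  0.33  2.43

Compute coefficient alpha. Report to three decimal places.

coefficient alpha = 0.449

Σσ²ᵢ = 1.12 + 0.58 + 1.90 + 0.72 + 2.43 = 6.75
Σ_{i<j} σ_ij = 1.89
σ²_T = 6.75 + 2 × 1.89 = 10.53
α = (k/(k−1))·(1 − Σσ²ᵢ/σ²_T) = (5/4)·(1 − 6.75/10.53) = 0.449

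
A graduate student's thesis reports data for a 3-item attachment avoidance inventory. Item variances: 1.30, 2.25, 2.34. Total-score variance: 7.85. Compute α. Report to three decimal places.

α = 0.375

sum of item variances = 1.30 + 2.25 + 2.34 = 5.89
α = (k/(k−1))·(1 − sum of item variances/Var(T)) = (3/2)·(1 − 5.89/7.85) = 0.375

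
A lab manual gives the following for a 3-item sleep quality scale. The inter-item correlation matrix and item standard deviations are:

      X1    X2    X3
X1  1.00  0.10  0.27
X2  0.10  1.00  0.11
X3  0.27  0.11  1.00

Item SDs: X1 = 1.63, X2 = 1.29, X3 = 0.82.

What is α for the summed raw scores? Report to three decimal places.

α = 0.324

Σσ²ᵢ = 1.63² + 1.29² + 0.82² = 4.9934
Covariances σ_ij = r_ij · s_i · s_j:
  σ(X1,X2) = 0.10 × 1.63 × 1.29 = 0.2103
  σ(X1,X3) = 0.27 × 1.63 × 0.82 = 0.3609
  σ(X2,X3) = 0.11 × 1.29 × 0.82 = 0.1164
σ²_T = Σσ²ᵢ + 2·Σσ_ij = 4.9934 + 2 × 0.6876 = 6.3686
α = (3/2)·(1 − 4.9934/6.3686) = 0.324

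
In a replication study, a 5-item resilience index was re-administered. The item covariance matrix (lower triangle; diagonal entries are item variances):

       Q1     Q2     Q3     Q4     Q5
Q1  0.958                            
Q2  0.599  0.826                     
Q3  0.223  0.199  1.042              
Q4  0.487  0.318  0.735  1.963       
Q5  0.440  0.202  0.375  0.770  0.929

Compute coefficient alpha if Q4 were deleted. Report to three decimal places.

coefficient alpha = 0.694

Remaining items: Q1, Q2, Q3, Q5 (k = 4).
ΣVar(i) = 0.958 + 0.826 + 1.042 + 0.929 = 3.755
σ²_total = 3.755 + 2 × 2.038 = 7.831
α (item deleted) = (4/3)·(1 − 3.755/7.831) = 0.694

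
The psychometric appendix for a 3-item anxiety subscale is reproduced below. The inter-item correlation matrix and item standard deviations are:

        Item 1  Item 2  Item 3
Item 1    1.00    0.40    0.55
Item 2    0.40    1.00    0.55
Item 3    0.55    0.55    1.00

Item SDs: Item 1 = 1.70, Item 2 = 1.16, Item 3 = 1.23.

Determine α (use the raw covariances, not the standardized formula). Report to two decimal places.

Σσ²ᵢ = 1.70² + 1.16² + 1.23² = 5.7485
Covariances σ_ij = r_ij · s_i · s_j:
  σ(Item 1,Item 2) = 0.40 × 1.70 × 1.16 = 0.7888
  σ(Item 1,Item 3) = 0.55 × 1.70 × 1.23 = 1.1501
  σ(Item 2,Item 3) = 0.55 × 1.16 × 1.23 = 0.7847
σ²_T = Σσ²ᵢ + 2·Σσ_ij = 5.7485 + 2 × 2.7236 = 11.1957
α = (3/2)·(1 − 5.7485/11.1957) = 0.73

α = 0.73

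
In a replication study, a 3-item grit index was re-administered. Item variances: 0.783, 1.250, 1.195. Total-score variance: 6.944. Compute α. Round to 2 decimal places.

Σσ²ᵢ = 0.783 + 1.250 + 1.195 = 3.228
α = (k/(k−1))·(1 − Σσ²ᵢ/σ²_T) = (3/2)·(1 − 3.228/6.944) = 0.80

α = 0.80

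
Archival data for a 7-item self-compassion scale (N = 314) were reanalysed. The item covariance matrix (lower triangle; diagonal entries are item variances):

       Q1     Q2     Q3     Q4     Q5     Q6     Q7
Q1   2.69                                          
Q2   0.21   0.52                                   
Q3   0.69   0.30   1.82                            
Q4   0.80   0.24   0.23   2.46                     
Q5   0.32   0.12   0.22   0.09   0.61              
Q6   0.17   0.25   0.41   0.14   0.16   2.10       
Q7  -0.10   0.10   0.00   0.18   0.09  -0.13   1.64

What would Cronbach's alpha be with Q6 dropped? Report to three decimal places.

Remaining items: Q1, Q2, Q3, Q4, Q5, Q7 (k = 6).
ΣVar(i) = 2.69 + 0.52 + 1.82 + 2.46 + 0.61 + 1.64 = 9.74
total variance = 9.74 + 2 × 3.49 = 16.72
α (item deleted) = (6/5)·(1 − 9.74/16.72) = 0.501

Cronbach's alpha = 0.501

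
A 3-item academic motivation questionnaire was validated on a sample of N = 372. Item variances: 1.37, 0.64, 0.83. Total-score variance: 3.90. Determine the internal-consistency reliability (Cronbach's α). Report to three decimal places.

Cronbach's α = 0.408

Σσᵢ² = 1.37 + 0.64 + 0.83 = 2.84
α = (k/(k−1))·(1 − Σσᵢ²/σ²_T) = (3/2)·(1 − 2.84/3.90) = 0.408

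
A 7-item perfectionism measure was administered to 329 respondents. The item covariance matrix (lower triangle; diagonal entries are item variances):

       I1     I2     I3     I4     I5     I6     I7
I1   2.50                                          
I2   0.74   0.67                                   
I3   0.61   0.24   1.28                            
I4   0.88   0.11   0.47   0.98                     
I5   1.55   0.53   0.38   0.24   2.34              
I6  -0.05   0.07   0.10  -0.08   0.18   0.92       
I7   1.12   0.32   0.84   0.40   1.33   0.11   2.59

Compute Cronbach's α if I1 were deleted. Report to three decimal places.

Remaining items: I2, I3, I4, I5, I6, I7 (k = 6).
sum of item variances = 0.67 + 1.28 + 0.98 + 2.34 + 0.92 + 2.59 = 8.78
σ²_T = 8.78 + 2 × 5.24 = 19.26
α (item deleted) = (6/5)·(1 − 8.78/19.26) = 0.653

α = 0.653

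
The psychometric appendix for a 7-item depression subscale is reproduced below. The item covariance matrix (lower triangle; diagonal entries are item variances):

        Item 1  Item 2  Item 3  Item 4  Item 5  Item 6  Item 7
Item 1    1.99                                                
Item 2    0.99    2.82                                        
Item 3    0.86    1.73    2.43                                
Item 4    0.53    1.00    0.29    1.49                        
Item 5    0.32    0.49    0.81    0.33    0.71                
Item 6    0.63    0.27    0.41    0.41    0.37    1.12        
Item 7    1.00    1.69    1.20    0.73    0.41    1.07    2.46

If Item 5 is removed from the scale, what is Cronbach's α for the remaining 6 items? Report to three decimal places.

Remaining items: Item 1, Item 2, Item 3, Item 4, Item 6, Item 7 (k = 6).
sum of item variances = 1.99 + 2.82 + 2.43 + 1.49 + 1.12 + 2.46 = 12.31
σ²_total = 12.31 + 2 × 12.81 = 37.93
α (item deleted) = (6/5)·(1 − 12.31/37.93) = 0.811

Cronbach's α = 0.811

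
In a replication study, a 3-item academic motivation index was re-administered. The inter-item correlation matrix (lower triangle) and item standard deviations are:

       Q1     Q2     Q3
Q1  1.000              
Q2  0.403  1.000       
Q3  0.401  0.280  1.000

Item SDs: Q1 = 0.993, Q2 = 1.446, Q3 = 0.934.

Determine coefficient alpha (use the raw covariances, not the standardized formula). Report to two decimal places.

Σσ²ᵢ = 0.993² + 1.446² + 0.934² = 3.9493
Covariances σ_ij = r_ij · s_i · s_j:
  σ(Q1,Q2) = 0.403 × 0.993 × 1.446 = 0.5787
  σ(Q1,Q3) = 0.401 × 0.993 × 0.934 = 0.3719
  σ(Q2,Q3) = 0.280 × 1.446 × 0.934 = 0.3782
σ²_T = Σσ²ᵢ + 2·Σσ_ij = 3.9493 + 2 × 1.3288 = 6.6069
α = (3/2)·(1 − 3.9493/6.6069) = 0.60

α = 0.60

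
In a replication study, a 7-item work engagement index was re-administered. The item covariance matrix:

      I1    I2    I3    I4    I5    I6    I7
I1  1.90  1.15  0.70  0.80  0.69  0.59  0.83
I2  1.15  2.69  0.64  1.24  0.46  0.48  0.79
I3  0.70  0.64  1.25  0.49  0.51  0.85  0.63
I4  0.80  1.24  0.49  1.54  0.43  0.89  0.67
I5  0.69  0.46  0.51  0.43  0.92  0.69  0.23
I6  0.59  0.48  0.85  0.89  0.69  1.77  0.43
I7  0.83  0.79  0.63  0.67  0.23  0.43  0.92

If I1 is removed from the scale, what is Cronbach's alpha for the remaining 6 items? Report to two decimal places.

α = 0.81

Remaining items: I2, I3, I4, I5, I6, I7 (k = 6).
sum of item variances = 2.69 + 1.25 + 1.54 + 0.92 + 1.77 + 0.92 = 9.09
σ²_T = 9.09 + 2 × 9.43 = 27.95
α (item deleted) = (6/5)·(1 − 9.09/27.95) = 0.81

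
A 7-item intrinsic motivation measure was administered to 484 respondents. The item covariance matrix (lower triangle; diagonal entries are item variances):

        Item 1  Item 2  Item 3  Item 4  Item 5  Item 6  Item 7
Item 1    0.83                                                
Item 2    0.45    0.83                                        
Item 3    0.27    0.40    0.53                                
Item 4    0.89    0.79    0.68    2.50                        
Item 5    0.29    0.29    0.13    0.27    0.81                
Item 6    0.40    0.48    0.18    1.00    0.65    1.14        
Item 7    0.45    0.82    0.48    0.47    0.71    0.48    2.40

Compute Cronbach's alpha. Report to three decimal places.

Σσ²ᵢ = 0.83 + 0.83 + 0.53 + 2.50 + 0.81 + 1.14 + 2.40 = 9.04
Σ_{i<j} σ_ij = 10.58
σ²_T = 9.04 + 2 × 10.58 = 30.20
α = (k/(k−1))·(1 − Σσ²ᵢ/σ²_T) = (7/6)·(1 − 9.04/30.20) = 0.817

Cronbach's alpha = 0.817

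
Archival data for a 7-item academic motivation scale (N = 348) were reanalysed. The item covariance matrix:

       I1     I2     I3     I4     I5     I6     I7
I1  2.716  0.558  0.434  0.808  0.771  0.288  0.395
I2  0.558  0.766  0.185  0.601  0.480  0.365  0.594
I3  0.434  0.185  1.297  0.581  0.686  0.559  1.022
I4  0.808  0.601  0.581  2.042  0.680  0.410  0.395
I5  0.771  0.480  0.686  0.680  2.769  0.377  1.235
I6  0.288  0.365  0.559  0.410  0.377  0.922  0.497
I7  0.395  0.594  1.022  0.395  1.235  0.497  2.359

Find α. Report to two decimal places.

α = 0.76

ΣVar(i) = 2.716 + 0.766 + 1.297 + 2.042 + 2.769 + 0.922 + 2.359 = 12.871
Sum of off-diagonal covariances = 11.921
σ²_total = 12.871 + 2 × 11.921 = 36.713
α = (k/(k−1))·(1 − ΣVar(i)/σ²_total) = (7/6)·(1 − 12.871/36.713) = 0.76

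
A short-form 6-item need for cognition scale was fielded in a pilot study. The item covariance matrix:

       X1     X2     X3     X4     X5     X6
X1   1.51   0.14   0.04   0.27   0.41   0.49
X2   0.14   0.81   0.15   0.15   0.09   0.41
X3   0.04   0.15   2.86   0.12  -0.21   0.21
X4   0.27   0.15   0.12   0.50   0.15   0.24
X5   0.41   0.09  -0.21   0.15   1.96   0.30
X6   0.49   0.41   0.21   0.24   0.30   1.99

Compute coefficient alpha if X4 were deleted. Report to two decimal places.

α = 0.38

Remaining items: X1, X2, X3, X5, X6 (k = 5).
ΣVar(i) = 1.51 + 0.81 + 2.86 + 1.96 + 1.99 = 9.13
total variance = 9.13 + 2 × 2.03 = 13.19
α (item deleted) = (5/4)·(1 − 9.13/13.19) = 0.38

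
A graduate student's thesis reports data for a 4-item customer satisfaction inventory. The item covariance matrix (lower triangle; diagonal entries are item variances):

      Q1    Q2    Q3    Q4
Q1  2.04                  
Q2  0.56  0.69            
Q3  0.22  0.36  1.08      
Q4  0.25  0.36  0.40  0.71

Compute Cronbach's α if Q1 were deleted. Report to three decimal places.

Cronbach's α = 0.712

Remaining items: Q2, Q3, Q4 (k = 3).
sum of item variances = 0.69 + 1.08 + 0.71 = 2.48
σ²_total = 2.48 + 2 × 1.12 = 4.72
α (item deleted) = (3/2)·(1 − 2.48/4.72) = 0.712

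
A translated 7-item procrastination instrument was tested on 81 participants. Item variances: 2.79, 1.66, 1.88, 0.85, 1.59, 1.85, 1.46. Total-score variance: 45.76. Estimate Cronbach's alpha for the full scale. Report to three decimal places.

Σσ²ᵢ = 2.79 + 1.66 + 1.88 + 0.85 + 1.59 + 1.85 + 1.46 = 12.08
α = (k/(k−1))·(1 − Σσ²ᵢ/σ²_T) = (7/6)·(1 − 12.08/45.76) = 0.859

α = 0.859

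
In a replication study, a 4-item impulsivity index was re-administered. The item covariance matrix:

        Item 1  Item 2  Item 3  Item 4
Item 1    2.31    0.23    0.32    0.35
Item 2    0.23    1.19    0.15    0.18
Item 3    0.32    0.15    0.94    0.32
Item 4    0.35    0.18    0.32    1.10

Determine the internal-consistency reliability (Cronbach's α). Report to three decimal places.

ΣVar(i) = 2.31 + 1.19 + 0.94 + 1.10 = 5.54
Sum of off-diagonal covariances = 1.55
σ²_T = 5.54 + 2 × 1.55 = 8.64
α = (k/(k−1))·(1 − ΣVar(i)/σ²_T) = (4/3)·(1 − 5.54/8.64) = 0.478

α = 0.478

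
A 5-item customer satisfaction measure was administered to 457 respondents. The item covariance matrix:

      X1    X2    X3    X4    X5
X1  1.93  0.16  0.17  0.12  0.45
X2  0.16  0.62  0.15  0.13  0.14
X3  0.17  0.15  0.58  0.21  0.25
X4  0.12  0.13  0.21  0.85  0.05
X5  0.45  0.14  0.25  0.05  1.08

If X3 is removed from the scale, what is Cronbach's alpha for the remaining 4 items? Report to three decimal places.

Cronbach's alpha = 0.426

Remaining items: X1, X2, X4, X5 (k = 4).
Σσᵢ² = 1.93 + 0.62 + 0.85 + 1.08 = 4.48
total variance = 4.48 + 2 × 1.05 = 6.58
α (item deleted) = (4/3)·(1 − 4.48/6.58) = 0.426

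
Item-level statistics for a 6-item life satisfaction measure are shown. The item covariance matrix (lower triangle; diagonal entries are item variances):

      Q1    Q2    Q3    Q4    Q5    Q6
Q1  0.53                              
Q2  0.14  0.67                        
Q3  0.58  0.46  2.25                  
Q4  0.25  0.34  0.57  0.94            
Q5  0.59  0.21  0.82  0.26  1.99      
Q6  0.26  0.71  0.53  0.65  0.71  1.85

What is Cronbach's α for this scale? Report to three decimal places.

sum of item variances = 0.53 + 0.67 + 2.25 + 0.94 + 1.99 + 1.85 = 8.23
Σ_{i<j} σ_ij = 7.08
σ²_T = 8.23 + 2 × 7.08 = 22.39
α = (k/(k−1))·(1 − sum of item variances/σ²_T) = (6/5)·(1 − 8.23/22.39) = 0.759

α = 0.759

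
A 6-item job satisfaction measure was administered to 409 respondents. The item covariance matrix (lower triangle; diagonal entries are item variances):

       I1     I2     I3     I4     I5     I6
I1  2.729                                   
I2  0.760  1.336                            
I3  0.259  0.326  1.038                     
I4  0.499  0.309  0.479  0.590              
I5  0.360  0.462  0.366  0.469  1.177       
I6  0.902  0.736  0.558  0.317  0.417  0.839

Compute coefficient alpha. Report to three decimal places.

Σσ²ᵢ = 2.729 + 1.336 + 1.038 + 0.590 + 1.177 + 0.839 = 7.709
Sum of the distinct covariances = 7.219
σ²_T = 7.709 + 2 × 7.219 = 22.147
α = (k/(k−1))·(1 − Σσ²ᵢ/σ²_T) = (6/5)·(1 − 7.709/22.147) = 0.782

coefficient alpha = 0.782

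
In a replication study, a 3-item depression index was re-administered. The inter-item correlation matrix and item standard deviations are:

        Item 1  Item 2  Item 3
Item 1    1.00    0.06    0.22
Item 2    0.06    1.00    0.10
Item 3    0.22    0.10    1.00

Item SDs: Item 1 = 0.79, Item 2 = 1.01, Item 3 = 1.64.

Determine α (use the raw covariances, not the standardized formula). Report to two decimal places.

α = 0.28

Σσ²ᵢ = 0.79² + 1.01² + 1.64² = 4.3338
Covariances σ_ij = r_ij · s_i · s_j:
  σ(Item 1,Item 2) = 0.06 × 0.79 × 1.01 = 0.0479
  σ(Item 1,Item 3) = 0.22 × 0.79 × 1.64 = 0.2850
  σ(Item 2,Item 3) = 0.10 × 1.01 × 1.64 = 0.1656
σ²_T = Σσ²ᵢ + 2·Σσ_ij = 4.3338 + 2 × 0.4985 = 5.3308
α = (3/2)·(1 − 4.3338/5.3308) = 0.28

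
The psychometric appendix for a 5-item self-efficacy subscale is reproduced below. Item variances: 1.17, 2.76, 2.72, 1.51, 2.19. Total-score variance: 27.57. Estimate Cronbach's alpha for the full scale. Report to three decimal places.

α = 0.781

sum of item variances = 1.17 + 2.76 + 2.72 + 1.51 + 2.19 = 10.35
α = (k/(k−1))·(1 − sum of item variances/Var(T)) = (5/4)·(1 − 10.35/27.57) = 0.781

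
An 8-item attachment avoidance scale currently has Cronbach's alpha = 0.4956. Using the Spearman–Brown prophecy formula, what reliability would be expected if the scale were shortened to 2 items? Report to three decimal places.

Length factor m = 2/8 = 0.2500
α' = m·α / (1 − (1−m)·α)
   = 2/8 × 0.4956 / (1 − (1 − 2/8) × 0.4956)
   = 0.1239 / 0.6283 = 0.197

predicted reliability = 0.197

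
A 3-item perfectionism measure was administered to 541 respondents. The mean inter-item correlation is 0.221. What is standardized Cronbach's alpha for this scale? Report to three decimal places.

standardized Cronbach's alpha = 0.460

Standardized α = k·r̄ / (1 + (k−1)·r̄) = 3 × 0.221 / (1 + 2 × 0.221)
  = 0.6630 / 1.4420 = 0.460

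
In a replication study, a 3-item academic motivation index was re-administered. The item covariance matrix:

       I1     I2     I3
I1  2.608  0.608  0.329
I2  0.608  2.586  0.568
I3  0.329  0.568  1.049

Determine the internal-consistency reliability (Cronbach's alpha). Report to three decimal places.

sum of item variances = 2.608 + 2.586 + 1.049 = 6.243
Sum of the distinct covariances = 1.505
σ²_total = 6.243 + 2 × 1.505 = 9.253
α = (k/(k−1))·(1 − sum of item variances/σ²_total) = (3/2)·(1 − 6.243/9.253) = 0.488

Cronbach's alpha = 0.488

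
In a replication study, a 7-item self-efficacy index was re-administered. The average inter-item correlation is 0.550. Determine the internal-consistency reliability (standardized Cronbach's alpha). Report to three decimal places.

α = 0.895

Standardized α = k·r̄ / (1 + (k−1)·r̄) = 7 × 0.550 / (1 + 6 × 0.550)
  = 3.8500 / 4.3000 = 0.895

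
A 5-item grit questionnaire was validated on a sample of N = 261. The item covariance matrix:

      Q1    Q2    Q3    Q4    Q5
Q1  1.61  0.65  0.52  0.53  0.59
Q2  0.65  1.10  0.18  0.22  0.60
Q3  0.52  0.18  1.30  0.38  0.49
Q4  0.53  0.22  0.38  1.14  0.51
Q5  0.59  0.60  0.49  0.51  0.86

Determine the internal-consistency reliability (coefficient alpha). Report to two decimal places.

ΣVar(i) = 1.61 + 1.10 + 1.30 + 1.14 + 0.86 = 6.01
Σ_{i<j} σ_ij = 4.67
total variance = 6.01 + 2 × 4.67 = 15.35
α = (k/(k−1))·(1 − ΣVar(i)/total variance) = (5/4)·(1 − 6.01/15.35) = 0.76

α = 0.76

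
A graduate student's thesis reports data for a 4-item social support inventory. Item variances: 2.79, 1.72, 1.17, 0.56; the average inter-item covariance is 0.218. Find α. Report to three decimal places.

α = 0.394

Σσ²ᵢ = 2.79 + 1.72 + 1.17 + 0.56 = 6.24
Sum of the 6 distinct covariances = 6 × 0.218 = 1.308
total variance = Σσ²ᵢ + 2·Σcov = 6.24 + 2 × 1.308 = 8.856
α = (4/3)·(1 − 6.24/8.856) = 0.394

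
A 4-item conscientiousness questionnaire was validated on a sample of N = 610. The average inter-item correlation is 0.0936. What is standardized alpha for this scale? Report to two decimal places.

standardized alpha = 0.29

Standardized α = k·r̄ / (1 + (k−1)·r̄) = 4 × 0.0936 / (1 + 3 × 0.0936)
  = 0.3744 / 1.2808 = 0.29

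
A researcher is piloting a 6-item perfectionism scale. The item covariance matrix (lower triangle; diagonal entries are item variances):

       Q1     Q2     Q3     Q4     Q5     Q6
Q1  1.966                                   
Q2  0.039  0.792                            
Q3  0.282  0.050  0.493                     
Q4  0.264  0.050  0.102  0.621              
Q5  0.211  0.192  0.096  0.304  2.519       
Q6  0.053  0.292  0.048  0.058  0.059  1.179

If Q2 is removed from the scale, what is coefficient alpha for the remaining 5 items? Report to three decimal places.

Remaining items: Q1, Q3, Q4, Q5, Q6 (k = 5).
ΣVar(i) = 1.966 + 0.493 + 0.621 + 2.519 + 1.179 = 6.778
σ²_T = 6.778 + 2 × 1.477 = 9.732
α (item deleted) = (5/4)·(1 − 6.778/9.732) = 0.379

coefficient alpha = 0.379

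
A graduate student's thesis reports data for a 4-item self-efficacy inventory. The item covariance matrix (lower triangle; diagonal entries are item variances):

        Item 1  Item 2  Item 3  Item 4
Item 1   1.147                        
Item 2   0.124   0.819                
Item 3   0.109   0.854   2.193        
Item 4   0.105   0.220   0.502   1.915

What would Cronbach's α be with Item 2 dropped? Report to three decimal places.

Remaining items: Item 1, Item 3, Item 4 (k = 3).
sum of item variances = 1.147 + 2.193 + 1.915 = 5.255
Var(T) = 5.255 + 2 × 0.716 = 6.687
α (item deleted) = (3/2)·(1 − 5.255/6.687) = 0.321

Cronbach's α = 0.321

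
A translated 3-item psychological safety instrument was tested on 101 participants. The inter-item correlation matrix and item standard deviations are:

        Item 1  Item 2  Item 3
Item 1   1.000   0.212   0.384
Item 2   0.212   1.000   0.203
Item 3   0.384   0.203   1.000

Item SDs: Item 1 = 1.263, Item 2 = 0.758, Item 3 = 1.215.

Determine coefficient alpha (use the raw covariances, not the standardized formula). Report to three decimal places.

Σσ²ᵢ = 1.263² + 0.758² + 1.215² = 3.6460
Covariances σ_ij = r_ij · s_i · s_j:
  σ(Item 1,Item 2) = 0.212 × 1.263 × 0.758 = 0.2030
  σ(Item 1,Item 3) = 0.384 × 1.263 × 1.215 = 0.5893
  σ(Item 2,Item 3) = 0.203 × 0.758 × 1.215 = 0.1870
σ²_T = Σσ²ᵢ + 2·Σσ_ij = 3.6460 + 2 × 0.9793 = 5.6046
α = (3/2)·(1 − 3.6460/5.6046) = 0.524

α = 0.524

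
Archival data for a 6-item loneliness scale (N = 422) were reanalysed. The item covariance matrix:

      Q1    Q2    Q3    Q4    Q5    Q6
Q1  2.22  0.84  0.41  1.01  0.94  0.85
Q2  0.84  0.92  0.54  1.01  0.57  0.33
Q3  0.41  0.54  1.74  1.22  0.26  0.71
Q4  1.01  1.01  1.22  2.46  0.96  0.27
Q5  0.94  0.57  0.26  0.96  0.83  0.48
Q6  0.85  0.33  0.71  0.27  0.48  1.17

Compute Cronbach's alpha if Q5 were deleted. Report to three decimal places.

Remaining items: Q1, Q2, Q3, Q4, Q6 (k = 5).
Σσ²ᵢ = 2.22 + 0.92 + 1.74 + 2.46 + 1.17 = 8.51
Var(T) = 8.51 + 2 × 7.19 = 22.89
α (item deleted) = (5/4)·(1 − 8.51/22.89) = 0.785

α = 0.785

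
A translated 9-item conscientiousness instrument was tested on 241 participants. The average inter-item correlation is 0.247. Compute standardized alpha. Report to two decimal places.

α = 0.75

Standardized α = k·r̄ / (1 + (k−1)·r̄) = 9 × 0.247 / (1 + 8 × 0.247)
  = 2.2230 / 2.9760 = 0.75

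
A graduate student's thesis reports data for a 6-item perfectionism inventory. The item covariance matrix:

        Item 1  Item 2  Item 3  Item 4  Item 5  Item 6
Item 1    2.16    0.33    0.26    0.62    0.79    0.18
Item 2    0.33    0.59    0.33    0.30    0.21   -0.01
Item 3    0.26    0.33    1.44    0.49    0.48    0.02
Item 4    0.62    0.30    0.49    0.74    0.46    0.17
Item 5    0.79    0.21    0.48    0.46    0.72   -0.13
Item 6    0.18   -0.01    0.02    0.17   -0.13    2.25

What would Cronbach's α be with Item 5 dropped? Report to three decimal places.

α = 0.535

Remaining items: Item 1, Item 2, Item 3, Item 4, Item 6 (k = 5).
sum of item variances = 2.16 + 0.59 + 1.44 + 0.74 + 2.25 = 7.18
σ²_T = 7.18 + 2 × 2.69 = 12.56
α (item deleted) = (5/4)·(1 − 7.18/12.56) = 0.535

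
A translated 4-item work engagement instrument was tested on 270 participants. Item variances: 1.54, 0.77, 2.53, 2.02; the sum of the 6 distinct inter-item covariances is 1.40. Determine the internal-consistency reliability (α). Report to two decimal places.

α = 0.39

ΣVar(i) = 1.54 + 0.77 + 2.53 + 2.02 = 6.86
Sum of distinct covariances = 1.40
σ²_T = ΣVar(i) + 2·Σcov = 6.86 + 2 × 1.40 = 9.66
α = (4/3)·(1 − 6.86/9.66) = 0.39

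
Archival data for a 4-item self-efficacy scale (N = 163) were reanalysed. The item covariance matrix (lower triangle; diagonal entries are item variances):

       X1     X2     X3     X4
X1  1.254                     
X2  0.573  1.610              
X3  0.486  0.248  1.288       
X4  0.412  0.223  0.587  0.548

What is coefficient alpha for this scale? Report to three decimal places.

Σσ²ᵢ = 1.254 + 1.610 + 1.288 + 0.548 = 4.700
Σ_{i<j} σ_ij = 2.529
σ²_T = 4.700 + 2 × 2.529 = 9.758
α = (k/(k−1))·(1 − Σσ²ᵢ/σ²_T) = (4/3)·(1 − 4.700/9.758) = 0.691

α = 0.691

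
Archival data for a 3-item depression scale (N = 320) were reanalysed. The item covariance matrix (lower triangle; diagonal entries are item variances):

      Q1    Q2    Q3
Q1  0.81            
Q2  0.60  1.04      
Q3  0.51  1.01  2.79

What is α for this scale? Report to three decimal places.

α = 0.716

sum of item variances = 0.81 + 1.04 + 2.79 = 4.64
Sum of off-diagonal covariances = 2.12
total variance = 4.64 + 2 × 2.12 = 8.88
α = (k/(k−1))·(1 − sum of item variances/total variance) = (3/2)·(1 − 4.64/8.88) = 0.716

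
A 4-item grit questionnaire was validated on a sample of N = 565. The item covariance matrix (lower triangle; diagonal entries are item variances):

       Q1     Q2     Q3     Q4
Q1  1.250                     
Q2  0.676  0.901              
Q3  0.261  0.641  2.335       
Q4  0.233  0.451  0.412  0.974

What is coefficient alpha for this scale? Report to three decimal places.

coefficient alpha = 0.660

Σσ²ᵢ = 1.250 + 0.901 + 2.335 + 0.974 = 5.460
Sum of off-diagonal covariances = 2.674
σ²_T = 5.460 + 2 × 2.674 = 10.808
α = (k/(k−1))·(1 − Σσ²ᵢ/σ²_T) = (4/3)·(1 − 5.460/10.808) = 0.660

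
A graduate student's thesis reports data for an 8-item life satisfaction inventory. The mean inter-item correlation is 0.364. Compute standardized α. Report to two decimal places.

Standardized α = k·r̄ / (1 + (k−1)·r̄) = 8 × 0.364 / (1 + 7 × 0.364)
  = 2.9120 / 3.5480 = 0.82

α = 0.82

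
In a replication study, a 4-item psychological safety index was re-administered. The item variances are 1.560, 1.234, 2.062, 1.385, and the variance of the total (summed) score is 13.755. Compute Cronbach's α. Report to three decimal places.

ΣVar(i) = 1.560 + 1.234 + 2.062 + 1.385 = 6.241
α = (k/(k−1))·(1 − ΣVar(i)/Var(T)) = (4/3)·(1 − 6.241/13.755) = 0.728

α = 0.728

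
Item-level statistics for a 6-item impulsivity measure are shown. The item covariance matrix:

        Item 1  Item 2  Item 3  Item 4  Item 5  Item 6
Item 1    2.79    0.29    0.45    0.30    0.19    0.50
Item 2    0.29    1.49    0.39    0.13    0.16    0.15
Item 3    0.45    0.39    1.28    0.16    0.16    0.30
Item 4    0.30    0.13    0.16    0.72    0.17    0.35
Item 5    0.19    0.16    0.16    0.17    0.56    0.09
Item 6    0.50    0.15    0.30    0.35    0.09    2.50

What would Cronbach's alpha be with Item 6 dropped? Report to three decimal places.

Remaining items: Item 1, Item 2, Item 3, Item 4, Item 5 (k = 5).
ΣVar(i) = 2.79 + 1.49 + 1.28 + 0.72 + 0.56 = 6.84
σ²_T = 6.84 + 2 × 2.40 = 11.64
α (item deleted) = (5/4)·(1 − 6.84/11.64) = 0.515

α = 0.515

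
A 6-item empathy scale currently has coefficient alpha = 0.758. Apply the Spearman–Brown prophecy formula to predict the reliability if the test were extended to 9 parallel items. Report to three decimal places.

predicted reliability = 0.825

Length factor m = 9/6 = 1.5000
α' = m·α / (1 + (m−1)·α)
   = 9/6 × 0.758 / (1 + (9/6 − 1) × 0.758)
   = 1.1370 / 1.3790 = 0.825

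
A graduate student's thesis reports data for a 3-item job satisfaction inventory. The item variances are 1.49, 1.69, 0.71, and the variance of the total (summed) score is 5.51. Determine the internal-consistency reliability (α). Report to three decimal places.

ΣVar(i) = 1.49 + 1.69 + 0.71 = 3.89
α = (k/(k−1))·(1 − ΣVar(i)/Var(T)) = (3/2)·(1 − 3.89/5.51) = 0.441

α = 0.441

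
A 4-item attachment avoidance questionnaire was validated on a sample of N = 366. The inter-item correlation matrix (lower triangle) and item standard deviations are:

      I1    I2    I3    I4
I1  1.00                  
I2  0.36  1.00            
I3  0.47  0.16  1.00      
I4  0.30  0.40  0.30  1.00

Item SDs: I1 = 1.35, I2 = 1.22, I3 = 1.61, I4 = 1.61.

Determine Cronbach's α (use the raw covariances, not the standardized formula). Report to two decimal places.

Σσ²ᵢ = 1.35² + 1.22² + 1.61² + 1.61² = 8.4951
Covariances σ_ij = r_ij · s_i · s_j:
  σ(I1,I2) = 0.36 × 1.35 × 1.22 = 0.5929
  σ(I1,I3) = 0.47 × 1.35 × 1.61 = 1.0215
  σ(I1,I4) = 0.30 × 1.35 × 1.61 = 0.6521
  σ(I2,I3) = 0.16 × 1.22 × 1.61 = 0.3143
  σ(I2,I4) = 0.40 × 1.22 × 1.61 = 0.7857
  σ(I3,I4) = 0.30 × 1.61 × 1.61 = 0.7776
σ²_T = Σσ²ᵢ + 2·Σσ_ij = 8.4951 + 2 × 4.1441 = 16.7833
α = (4/3)·(1 − 8.4951/16.7833) = 0.66

α = 0.66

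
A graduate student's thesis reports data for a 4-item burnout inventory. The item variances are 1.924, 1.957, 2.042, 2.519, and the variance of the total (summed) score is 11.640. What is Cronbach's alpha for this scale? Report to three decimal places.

Cronbach's alpha = 0.366

Σσᵢ² = 1.924 + 1.957 + 2.042 + 2.519 = 8.442
α = (k/(k−1))·(1 − Σσᵢ²/Var(T)) = (4/3)·(1 − 8.442/11.640) = 0.366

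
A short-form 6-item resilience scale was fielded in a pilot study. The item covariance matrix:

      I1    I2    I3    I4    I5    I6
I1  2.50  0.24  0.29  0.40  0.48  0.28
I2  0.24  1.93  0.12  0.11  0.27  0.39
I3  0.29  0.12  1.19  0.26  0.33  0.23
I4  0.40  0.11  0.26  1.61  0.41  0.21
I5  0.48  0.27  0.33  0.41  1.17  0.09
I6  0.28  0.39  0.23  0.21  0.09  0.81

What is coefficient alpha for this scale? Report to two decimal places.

sum of item variances = 2.50 + 1.93 + 1.19 + 1.61 + 1.17 + 0.81 = 9.21
Sum of off-diagonal covariances = 4.11
Var(T) = 9.21 + 2 × 4.11 = 17.43
α = (k/(k−1))·(1 − sum of item variances/Var(T)) = (6/5)·(1 − 9.21/17.43) = 0.57

coefficient alpha = 0.57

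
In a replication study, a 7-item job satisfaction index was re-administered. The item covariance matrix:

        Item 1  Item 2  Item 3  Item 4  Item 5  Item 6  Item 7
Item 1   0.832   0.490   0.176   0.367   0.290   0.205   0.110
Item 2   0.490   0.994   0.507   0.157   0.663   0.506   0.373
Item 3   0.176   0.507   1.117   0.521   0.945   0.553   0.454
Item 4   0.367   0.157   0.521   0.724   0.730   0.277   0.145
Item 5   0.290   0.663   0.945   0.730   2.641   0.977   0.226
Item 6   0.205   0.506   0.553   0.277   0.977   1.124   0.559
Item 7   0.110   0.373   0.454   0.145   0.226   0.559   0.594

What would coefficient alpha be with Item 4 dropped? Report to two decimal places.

Remaining items: Item 1, Item 2, Item 3, Item 5, Item 6, Item 7 (k = 6).
ΣVar(i) = 0.832 + 0.994 + 1.117 + 2.641 + 1.124 + 0.594 = 7.302
Var(T) = 7.302 + 2 × 7.034 = 21.370
α (item deleted) = (6/5)·(1 − 7.302/21.370) = 0.79

α = 0.79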